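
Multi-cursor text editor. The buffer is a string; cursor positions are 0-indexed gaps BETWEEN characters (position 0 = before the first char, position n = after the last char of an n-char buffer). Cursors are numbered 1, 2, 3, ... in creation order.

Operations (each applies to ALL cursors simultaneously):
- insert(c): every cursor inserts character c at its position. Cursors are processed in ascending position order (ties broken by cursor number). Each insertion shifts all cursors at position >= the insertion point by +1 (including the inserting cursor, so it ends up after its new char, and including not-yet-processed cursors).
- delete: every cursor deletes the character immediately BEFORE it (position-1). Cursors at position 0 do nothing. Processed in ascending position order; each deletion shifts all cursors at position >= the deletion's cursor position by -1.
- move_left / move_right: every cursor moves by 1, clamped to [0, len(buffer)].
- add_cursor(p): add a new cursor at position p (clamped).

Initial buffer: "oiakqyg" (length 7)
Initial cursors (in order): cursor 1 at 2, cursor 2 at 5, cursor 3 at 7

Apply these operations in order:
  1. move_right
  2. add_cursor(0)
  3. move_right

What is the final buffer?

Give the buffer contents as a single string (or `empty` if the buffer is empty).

After op 1 (move_right): buffer="oiakqyg" (len 7), cursors c1@3 c2@6 c3@7, authorship .......
After op 2 (add_cursor(0)): buffer="oiakqyg" (len 7), cursors c4@0 c1@3 c2@6 c3@7, authorship .......
After op 3 (move_right): buffer="oiakqyg" (len 7), cursors c4@1 c1@4 c2@7 c3@7, authorship .......

Answer: oiakqyg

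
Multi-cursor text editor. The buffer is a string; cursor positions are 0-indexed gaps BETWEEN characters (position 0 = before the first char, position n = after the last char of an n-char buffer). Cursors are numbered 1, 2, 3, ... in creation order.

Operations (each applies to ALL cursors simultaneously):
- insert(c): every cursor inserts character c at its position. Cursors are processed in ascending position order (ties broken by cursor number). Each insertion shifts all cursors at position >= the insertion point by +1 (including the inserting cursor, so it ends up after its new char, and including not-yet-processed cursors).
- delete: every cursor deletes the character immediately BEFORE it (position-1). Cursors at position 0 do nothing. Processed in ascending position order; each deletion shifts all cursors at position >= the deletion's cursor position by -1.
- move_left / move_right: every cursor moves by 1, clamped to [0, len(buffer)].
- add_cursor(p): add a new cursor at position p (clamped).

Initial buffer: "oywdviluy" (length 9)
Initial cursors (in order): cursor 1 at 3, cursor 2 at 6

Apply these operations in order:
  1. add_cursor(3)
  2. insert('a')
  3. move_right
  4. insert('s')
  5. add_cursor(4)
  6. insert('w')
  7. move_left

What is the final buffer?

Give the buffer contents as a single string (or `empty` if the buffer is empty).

Answer: oywawadsswwvialswuy

Derivation:
After op 1 (add_cursor(3)): buffer="oywdviluy" (len 9), cursors c1@3 c3@3 c2@6, authorship .........
After op 2 (insert('a')): buffer="oywaadvialuy" (len 12), cursors c1@5 c3@5 c2@9, authorship ...13...2...
After op 3 (move_right): buffer="oywaadvialuy" (len 12), cursors c1@6 c3@6 c2@10, authorship ...13...2...
After op 4 (insert('s')): buffer="oywaadssvialsuy" (len 15), cursors c1@8 c3@8 c2@13, authorship ...13.13..2.2..
After op 5 (add_cursor(4)): buffer="oywaadssvialsuy" (len 15), cursors c4@4 c1@8 c3@8 c2@13, authorship ...13.13..2.2..
After op 6 (insert('w')): buffer="oywawadsswwvialswuy" (len 19), cursors c4@5 c1@11 c3@11 c2@17, authorship ...143.1313..2.22..
After op 7 (move_left): buffer="oywawadsswwvialswuy" (len 19), cursors c4@4 c1@10 c3@10 c2@16, authorship ...143.1313..2.22..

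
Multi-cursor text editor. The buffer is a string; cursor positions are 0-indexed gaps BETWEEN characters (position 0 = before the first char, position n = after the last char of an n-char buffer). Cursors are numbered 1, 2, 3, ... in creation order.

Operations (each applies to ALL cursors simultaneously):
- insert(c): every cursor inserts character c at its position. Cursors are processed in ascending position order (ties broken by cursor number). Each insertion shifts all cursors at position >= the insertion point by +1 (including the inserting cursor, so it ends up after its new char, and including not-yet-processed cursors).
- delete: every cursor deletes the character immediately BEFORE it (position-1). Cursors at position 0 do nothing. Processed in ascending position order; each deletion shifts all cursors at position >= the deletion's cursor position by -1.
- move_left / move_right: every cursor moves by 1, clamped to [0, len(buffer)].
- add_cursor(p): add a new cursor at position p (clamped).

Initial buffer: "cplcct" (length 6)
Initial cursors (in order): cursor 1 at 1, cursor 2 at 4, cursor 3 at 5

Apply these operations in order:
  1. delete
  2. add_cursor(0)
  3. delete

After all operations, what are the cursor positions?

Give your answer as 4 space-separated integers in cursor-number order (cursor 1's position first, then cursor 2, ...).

After op 1 (delete): buffer="plt" (len 3), cursors c1@0 c2@2 c3@2, authorship ...
After op 2 (add_cursor(0)): buffer="plt" (len 3), cursors c1@0 c4@0 c2@2 c3@2, authorship ...
After op 3 (delete): buffer="t" (len 1), cursors c1@0 c2@0 c3@0 c4@0, authorship .

Answer: 0 0 0 0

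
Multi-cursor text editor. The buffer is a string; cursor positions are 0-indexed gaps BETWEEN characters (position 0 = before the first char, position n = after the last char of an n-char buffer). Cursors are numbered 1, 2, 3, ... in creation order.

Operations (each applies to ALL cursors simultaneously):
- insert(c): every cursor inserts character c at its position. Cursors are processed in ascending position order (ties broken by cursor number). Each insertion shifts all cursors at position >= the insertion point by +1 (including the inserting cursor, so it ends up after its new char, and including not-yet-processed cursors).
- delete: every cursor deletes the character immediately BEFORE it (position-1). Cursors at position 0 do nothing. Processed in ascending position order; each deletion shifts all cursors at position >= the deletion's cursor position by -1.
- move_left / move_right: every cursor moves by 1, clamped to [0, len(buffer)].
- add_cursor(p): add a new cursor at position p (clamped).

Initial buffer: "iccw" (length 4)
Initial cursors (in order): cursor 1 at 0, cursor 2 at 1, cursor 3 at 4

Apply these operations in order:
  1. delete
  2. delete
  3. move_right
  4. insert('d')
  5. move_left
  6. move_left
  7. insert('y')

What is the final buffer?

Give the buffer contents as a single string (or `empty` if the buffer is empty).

After op 1 (delete): buffer="cc" (len 2), cursors c1@0 c2@0 c3@2, authorship ..
After op 2 (delete): buffer="c" (len 1), cursors c1@0 c2@0 c3@1, authorship .
After op 3 (move_right): buffer="c" (len 1), cursors c1@1 c2@1 c3@1, authorship .
After op 4 (insert('d')): buffer="cddd" (len 4), cursors c1@4 c2@4 c3@4, authorship .123
After op 5 (move_left): buffer="cddd" (len 4), cursors c1@3 c2@3 c3@3, authorship .123
After op 6 (move_left): buffer="cddd" (len 4), cursors c1@2 c2@2 c3@2, authorship .123
After op 7 (insert('y')): buffer="cdyyydd" (len 7), cursors c1@5 c2@5 c3@5, authorship .112323

Answer: cdyyydd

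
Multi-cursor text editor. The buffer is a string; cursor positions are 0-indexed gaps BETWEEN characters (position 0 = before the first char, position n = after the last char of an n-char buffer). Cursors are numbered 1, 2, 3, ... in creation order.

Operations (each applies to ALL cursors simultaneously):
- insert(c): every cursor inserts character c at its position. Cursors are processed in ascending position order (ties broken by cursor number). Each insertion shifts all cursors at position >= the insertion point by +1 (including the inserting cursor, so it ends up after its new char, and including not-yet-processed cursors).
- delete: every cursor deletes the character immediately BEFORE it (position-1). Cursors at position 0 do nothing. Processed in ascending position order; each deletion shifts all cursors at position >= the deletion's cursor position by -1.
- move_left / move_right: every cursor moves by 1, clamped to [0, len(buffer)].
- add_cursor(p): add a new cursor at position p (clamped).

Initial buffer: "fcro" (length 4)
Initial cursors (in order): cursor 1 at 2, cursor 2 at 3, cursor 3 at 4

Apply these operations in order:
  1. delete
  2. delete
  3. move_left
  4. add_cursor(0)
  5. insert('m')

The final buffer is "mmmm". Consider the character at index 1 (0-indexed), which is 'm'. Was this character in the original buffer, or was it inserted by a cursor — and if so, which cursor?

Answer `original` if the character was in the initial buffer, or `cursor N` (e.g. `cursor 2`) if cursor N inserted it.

After op 1 (delete): buffer="f" (len 1), cursors c1@1 c2@1 c3@1, authorship .
After op 2 (delete): buffer="" (len 0), cursors c1@0 c2@0 c3@0, authorship 
After op 3 (move_left): buffer="" (len 0), cursors c1@0 c2@0 c3@0, authorship 
After op 4 (add_cursor(0)): buffer="" (len 0), cursors c1@0 c2@0 c3@0 c4@0, authorship 
After op 5 (insert('m')): buffer="mmmm" (len 4), cursors c1@4 c2@4 c3@4 c4@4, authorship 1234
Authorship (.=original, N=cursor N): 1 2 3 4
Index 1: author = 2

Answer: cursor 2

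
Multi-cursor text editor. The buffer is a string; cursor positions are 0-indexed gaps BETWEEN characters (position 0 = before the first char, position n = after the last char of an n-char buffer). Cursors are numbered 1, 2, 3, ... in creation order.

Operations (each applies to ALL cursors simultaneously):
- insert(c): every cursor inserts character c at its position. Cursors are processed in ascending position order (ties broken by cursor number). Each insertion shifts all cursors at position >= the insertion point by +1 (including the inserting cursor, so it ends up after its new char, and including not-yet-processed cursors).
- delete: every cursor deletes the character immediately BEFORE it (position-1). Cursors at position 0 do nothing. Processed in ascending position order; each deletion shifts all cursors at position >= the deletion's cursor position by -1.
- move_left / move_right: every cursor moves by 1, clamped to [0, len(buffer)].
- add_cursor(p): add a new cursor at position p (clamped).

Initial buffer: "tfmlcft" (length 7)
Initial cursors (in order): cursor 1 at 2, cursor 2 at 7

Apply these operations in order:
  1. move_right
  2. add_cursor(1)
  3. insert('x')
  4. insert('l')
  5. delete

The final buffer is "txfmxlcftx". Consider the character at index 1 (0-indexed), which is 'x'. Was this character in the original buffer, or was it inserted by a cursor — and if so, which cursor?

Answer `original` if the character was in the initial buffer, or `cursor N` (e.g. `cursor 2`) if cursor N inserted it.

Answer: cursor 3

Derivation:
After op 1 (move_right): buffer="tfmlcft" (len 7), cursors c1@3 c2@7, authorship .......
After op 2 (add_cursor(1)): buffer="tfmlcft" (len 7), cursors c3@1 c1@3 c2@7, authorship .......
After op 3 (insert('x')): buffer="txfmxlcftx" (len 10), cursors c3@2 c1@5 c2@10, authorship .3..1....2
After op 4 (insert('l')): buffer="txlfmxllcftxl" (len 13), cursors c3@3 c1@7 c2@13, authorship .33..11....22
After op 5 (delete): buffer="txfmxlcftx" (len 10), cursors c3@2 c1@5 c2@10, authorship .3..1....2
Authorship (.=original, N=cursor N): . 3 . . 1 . . . . 2
Index 1: author = 3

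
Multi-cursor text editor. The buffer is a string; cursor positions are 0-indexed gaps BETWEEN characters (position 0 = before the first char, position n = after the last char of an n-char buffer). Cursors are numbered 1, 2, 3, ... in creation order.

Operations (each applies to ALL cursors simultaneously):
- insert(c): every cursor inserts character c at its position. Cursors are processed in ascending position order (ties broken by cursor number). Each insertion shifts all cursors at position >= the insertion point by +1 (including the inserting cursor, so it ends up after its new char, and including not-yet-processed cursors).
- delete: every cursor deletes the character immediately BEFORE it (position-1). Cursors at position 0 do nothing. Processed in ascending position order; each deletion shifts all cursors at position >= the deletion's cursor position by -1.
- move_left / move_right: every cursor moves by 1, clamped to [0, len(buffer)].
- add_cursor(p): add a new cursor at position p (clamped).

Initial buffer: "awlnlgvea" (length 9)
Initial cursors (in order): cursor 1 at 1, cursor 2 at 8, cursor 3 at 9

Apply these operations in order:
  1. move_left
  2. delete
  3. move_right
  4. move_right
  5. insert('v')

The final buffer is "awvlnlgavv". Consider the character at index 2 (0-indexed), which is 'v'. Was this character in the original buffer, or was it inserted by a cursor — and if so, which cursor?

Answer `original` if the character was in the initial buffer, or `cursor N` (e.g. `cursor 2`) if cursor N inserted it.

After op 1 (move_left): buffer="awlnlgvea" (len 9), cursors c1@0 c2@7 c3@8, authorship .........
After op 2 (delete): buffer="awlnlga" (len 7), cursors c1@0 c2@6 c3@6, authorship .......
After op 3 (move_right): buffer="awlnlga" (len 7), cursors c1@1 c2@7 c3@7, authorship .......
After op 4 (move_right): buffer="awlnlga" (len 7), cursors c1@2 c2@7 c3@7, authorship .......
After op 5 (insert('v')): buffer="awvlnlgavv" (len 10), cursors c1@3 c2@10 c3@10, authorship ..1.....23
Authorship (.=original, N=cursor N): . . 1 . . . . . 2 3
Index 2: author = 1

Answer: cursor 1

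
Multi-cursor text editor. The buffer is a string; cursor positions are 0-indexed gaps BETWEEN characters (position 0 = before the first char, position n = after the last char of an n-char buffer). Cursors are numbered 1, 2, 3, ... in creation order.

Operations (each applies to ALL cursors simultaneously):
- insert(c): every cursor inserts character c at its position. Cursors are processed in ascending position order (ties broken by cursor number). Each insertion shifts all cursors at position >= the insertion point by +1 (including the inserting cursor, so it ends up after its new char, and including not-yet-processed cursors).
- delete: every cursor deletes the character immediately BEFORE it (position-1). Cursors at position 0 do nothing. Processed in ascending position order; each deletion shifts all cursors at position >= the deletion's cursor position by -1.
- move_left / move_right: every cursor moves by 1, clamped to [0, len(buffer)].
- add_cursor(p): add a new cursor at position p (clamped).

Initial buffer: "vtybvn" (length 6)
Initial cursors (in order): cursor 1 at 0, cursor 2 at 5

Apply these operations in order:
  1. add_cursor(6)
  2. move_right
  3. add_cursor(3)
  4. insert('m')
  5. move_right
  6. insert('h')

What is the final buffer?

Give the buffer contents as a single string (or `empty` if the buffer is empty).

Answer: vmthymbhvnmmhh

Derivation:
After op 1 (add_cursor(6)): buffer="vtybvn" (len 6), cursors c1@0 c2@5 c3@6, authorship ......
After op 2 (move_right): buffer="vtybvn" (len 6), cursors c1@1 c2@6 c3@6, authorship ......
After op 3 (add_cursor(3)): buffer="vtybvn" (len 6), cursors c1@1 c4@3 c2@6 c3@6, authorship ......
After op 4 (insert('m')): buffer="vmtymbvnmm" (len 10), cursors c1@2 c4@5 c2@10 c3@10, authorship .1..4...23
After op 5 (move_right): buffer="vmtymbvnmm" (len 10), cursors c1@3 c4@6 c2@10 c3@10, authorship .1..4...23
After op 6 (insert('h')): buffer="vmthymbhvnmmhh" (len 14), cursors c1@4 c4@8 c2@14 c3@14, authorship .1.1.4.4..2323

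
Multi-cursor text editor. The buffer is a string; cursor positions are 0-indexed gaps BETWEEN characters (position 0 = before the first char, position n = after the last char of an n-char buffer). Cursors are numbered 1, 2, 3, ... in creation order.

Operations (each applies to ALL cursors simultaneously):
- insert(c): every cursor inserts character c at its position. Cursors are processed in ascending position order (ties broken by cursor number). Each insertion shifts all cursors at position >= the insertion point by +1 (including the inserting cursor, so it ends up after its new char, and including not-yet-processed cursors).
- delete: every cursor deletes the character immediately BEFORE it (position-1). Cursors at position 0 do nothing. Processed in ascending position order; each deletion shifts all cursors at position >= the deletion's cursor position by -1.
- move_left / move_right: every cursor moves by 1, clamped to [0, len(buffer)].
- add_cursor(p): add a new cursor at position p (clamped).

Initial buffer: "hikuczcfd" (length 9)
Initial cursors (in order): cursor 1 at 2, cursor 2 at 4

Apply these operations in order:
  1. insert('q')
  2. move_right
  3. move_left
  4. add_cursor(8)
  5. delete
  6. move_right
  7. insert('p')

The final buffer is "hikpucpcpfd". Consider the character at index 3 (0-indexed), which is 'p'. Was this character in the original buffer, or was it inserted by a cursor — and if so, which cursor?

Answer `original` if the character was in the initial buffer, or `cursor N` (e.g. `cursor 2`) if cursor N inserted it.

Answer: cursor 1

Derivation:
After op 1 (insert('q')): buffer="hiqkuqczcfd" (len 11), cursors c1@3 c2@6, authorship ..1..2.....
After op 2 (move_right): buffer="hiqkuqczcfd" (len 11), cursors c1@4 c2@7, authorship ..1..2.....
After op 3 (move_left): buffer="hiqkuqczcfd" (len 11), cursors c1@3 c2@6, authorship ..1..2.....
After op 4 (add_cursor(8)): buffer="hiqkuqczcfd" (len 11), cursors c1@3 c2@6 c3@8, authorship ..1..2.....
After op 5 (delete): buffer="hikuccfd" (len 8), cursors c1@2 c2@4 c3@5, authorship ........
After op 6 (move_right): buffer="hikuccfd" (len 8), cursors c1@3 c2@5 c3@6, authorship ........
After op 7 (insert('p')): buffer="hikpucpcpfd" (len 11), cursors c1@4 c2@7 c3@9, authorship ...1..2.3..
Authorship (.=original, N=cursor N): . . . 1 . . 2 . 3 . .
Index 3: author = 1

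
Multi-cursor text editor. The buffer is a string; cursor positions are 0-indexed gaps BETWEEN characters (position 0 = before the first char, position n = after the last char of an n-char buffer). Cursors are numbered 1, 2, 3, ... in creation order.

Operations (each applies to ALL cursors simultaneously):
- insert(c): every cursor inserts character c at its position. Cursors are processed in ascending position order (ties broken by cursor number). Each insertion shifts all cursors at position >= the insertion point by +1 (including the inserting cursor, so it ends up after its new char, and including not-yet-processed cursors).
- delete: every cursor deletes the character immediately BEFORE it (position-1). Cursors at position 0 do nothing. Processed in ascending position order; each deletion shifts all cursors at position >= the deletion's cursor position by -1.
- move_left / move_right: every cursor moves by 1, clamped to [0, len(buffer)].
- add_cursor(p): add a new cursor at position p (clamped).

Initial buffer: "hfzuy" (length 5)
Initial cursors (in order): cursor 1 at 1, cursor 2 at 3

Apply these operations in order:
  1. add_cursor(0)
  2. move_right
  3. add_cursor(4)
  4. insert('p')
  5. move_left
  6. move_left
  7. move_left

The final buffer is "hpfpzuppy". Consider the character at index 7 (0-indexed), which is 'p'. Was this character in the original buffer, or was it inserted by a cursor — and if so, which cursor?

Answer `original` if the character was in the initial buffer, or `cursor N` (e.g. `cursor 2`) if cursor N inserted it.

Answer: cursor 4

Derivation:
After op 1 (add_cursor(0)): buffer="hfzuy" (len 5), cursors c3@0 c1@1 c2@3, authorship .....
After op 2 (move_right): buffer="hfzuy" (len 5), cursors c3@1 c1@2 c2@4, authorship .....
After op 3 (add_cursor(4)): buffer="hfzuy" (len 5), cursors c3@1 c1@2 c2@4 c4@4, authorship .....
After op 4 (insert('p')): buffer="hpfpzuppy" (len 9), cursors c3@2 c1@4 c2@8 c4@8, authorship .3.1..24.
After op 5 (move_left): buffer="hpfpzuppy" (len 9), cursors c3@1 c1@3 c2@7 c4@7, authorship .3.1..24.
After op 6 (move_left): buffer="hpfpzuppy" (len 9), cursors c3@0 c1@2 c2@6 c4@6, authorship .3.1..24.
After op 7 (move_left): buffer="hpfpzuppy" (len 9), cursors c3@0 c1@1 c2@5 c4@5, authorship .3.1..24.
Authorship (.=original, N=cursor N): . 3 . 1 . . 2 4 .
Index 7: author = 4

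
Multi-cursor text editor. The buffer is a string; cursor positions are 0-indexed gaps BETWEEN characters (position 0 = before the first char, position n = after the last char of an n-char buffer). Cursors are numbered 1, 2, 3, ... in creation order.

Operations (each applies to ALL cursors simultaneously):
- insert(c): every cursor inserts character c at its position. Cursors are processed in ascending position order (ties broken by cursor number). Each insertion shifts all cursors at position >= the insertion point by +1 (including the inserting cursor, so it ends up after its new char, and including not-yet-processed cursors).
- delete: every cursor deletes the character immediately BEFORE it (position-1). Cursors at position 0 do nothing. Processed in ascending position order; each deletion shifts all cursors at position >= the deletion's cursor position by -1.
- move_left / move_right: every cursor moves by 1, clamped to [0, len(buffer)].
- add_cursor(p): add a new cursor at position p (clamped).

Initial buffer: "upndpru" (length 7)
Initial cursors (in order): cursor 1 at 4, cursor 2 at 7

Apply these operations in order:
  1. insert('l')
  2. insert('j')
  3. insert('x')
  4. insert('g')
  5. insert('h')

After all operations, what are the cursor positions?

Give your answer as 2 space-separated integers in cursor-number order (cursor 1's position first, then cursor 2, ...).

Answer: 9 17

Derivation:
After op 1 (insert('l')): buffer="upndlprul" (len 9), cursors c1@5 c2@9, authorship ....1...2
After op 2 (insert('j')): buffer="upndljprulj" (len 11), cursors c1@6 c2@11, authorship ....11...22
After op 3 (insert('x')): buffer="upndljxpruljx" (len 13), cursors c1@7 c2@13, authorship ....111...222
After op 4 (insert('g')): buffer="upndljxgpruljxg" (len 15), cursors c1@8 c2@15, authorship ....1111...2222
After op 5 (insert('h')): buffer="upndljxghpruljxgh" (len 17), cursors c1@9 c2@17, authorship ....11111...22222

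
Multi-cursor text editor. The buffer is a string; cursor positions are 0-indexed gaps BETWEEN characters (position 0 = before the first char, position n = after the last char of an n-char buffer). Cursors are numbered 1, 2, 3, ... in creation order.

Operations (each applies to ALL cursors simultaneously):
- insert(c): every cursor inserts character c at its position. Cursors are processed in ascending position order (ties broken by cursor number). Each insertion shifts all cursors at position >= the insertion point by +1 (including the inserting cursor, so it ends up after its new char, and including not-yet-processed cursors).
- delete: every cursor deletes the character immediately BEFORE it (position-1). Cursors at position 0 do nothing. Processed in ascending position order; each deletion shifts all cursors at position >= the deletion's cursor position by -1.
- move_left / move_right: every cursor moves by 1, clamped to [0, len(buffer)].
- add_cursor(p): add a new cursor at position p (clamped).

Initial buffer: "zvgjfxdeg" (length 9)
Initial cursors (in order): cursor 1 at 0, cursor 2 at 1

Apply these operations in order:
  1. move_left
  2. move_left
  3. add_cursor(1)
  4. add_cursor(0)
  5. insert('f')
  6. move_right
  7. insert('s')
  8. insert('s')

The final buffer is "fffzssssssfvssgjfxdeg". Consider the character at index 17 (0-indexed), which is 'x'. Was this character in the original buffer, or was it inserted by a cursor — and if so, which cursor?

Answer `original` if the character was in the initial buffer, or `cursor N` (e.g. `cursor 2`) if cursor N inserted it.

Answer: original

Derivation:
After op 1 (move_left): buffer="zvgjfxdeg" (len 9), cursors c1@0 c2@0, authorship .........
After op 2 (move_left): buffer="zvgjfxdeg" (len 9), cursors c1@0 c2@0, authorship .........
After op 3 (add_cursor(1)): buffer="zvgjfxdeg" (len 9), cursors c1@0 c2@0 c3@1, authorship .........
After op 4 (add_cursor(0)): buffer="zvgjfxdeg" (len 9), cursors c1@0 c2@0 c4@0 c3@1, authorship .........
After op 5 (insert('f')): buffer="fffzfvgjfxdeg" (len 13), cursors c1@3 c2@3 c4@3 c3@5, authorship 124.3........
After op 6 (move_right): buffer="fffzfvgjfxdeg" (len 13), cursors c1@4 c2@4 c4@4 c3@6, authorship 124.3........
After op 7 (insert('s')): buffer="fffzsssfvsgjfxdeg" (len 17), cursors c1@7 c2@7 c4@7 c3@10, authorship 124.1243.3.......
After op 8 (insert('s')): buffer="fffzssssssfvssgjfxdeg" (len 21), cursors c1@10 c2@10 c4@10 c3@14, authorship 124.1241243.33.......
Authorship (.=original, N=cursor N): 1 2 4 . 1 2 4 1 2 4 3 . 3 3 . . . . . . .
Index 17: author = original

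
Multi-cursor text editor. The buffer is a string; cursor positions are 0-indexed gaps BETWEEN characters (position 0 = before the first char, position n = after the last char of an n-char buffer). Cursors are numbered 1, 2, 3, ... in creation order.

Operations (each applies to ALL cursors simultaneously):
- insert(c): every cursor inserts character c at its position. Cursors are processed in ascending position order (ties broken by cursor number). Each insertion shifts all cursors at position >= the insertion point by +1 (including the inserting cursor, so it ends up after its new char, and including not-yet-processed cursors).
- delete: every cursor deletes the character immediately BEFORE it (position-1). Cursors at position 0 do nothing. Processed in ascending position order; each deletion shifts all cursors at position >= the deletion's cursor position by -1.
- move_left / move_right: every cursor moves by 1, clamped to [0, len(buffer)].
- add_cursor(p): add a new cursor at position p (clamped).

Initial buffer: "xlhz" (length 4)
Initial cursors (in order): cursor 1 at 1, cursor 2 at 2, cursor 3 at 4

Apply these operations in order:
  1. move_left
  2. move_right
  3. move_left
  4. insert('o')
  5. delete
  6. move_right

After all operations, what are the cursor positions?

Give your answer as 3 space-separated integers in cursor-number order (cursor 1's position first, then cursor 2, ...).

Answer: 1 2 4

Derivation:
After op 1 (move_left): buffer="xlhz" (len 4), cursors c1@0 c2@1 c3@3, authorship ....
After op 2 (move_right): buffer="xlhz" (len 4), cursors c1@1 c2@2 c3@4, authorship ....
After op 3 (move_left): buffer="xlhz" (len 4), cursors c1@0 c2@1 c3@3, authorship ....
After op 4 (insert('o')): buffer="oxolhoz" (len 7), cursors c1@1 c2@3 c3@6, authorship 1.2..3.
After op 5 (delete): buffer="xlhz" (len 4), cursors c1@0 c2@1 c3@3, authorship ....
After op 6 (move_right): buffer="xlhz" (len 4), cursors c1@1 c2@2 c3@4, authorship ....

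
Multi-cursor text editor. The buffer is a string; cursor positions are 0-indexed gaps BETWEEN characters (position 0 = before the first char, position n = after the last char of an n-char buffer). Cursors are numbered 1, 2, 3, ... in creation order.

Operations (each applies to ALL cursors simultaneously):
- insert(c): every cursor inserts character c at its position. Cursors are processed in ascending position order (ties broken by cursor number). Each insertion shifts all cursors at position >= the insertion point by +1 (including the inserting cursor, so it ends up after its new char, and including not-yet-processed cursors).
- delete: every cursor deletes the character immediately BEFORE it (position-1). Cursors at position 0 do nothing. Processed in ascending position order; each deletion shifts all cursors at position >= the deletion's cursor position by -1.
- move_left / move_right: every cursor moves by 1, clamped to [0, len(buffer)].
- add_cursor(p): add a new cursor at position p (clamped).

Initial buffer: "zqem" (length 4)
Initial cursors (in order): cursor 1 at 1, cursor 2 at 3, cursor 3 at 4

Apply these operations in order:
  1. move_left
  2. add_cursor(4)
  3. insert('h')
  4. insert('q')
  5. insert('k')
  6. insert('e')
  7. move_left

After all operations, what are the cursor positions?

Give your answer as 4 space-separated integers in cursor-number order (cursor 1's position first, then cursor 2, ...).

After op 1 (move_left): buffer="zqem" (len 4), cursors c1@0 c2@2 c3@3, authorship ....
After op 2 (add_cursor(4)): buffer="zqem" (len 4), cursors c1@0 c2@2 c3@3 c4@4, authorship ....
After op 3 (insert('h')): buffer="hzqhehmh" (len 8), cursors c1@1 c2@4 c3@6 c4@8, authorship 1..2.3.4
After op 4 (insert('q')): buffer="hqzqhqehqmhq" (len 12), cursors c1@2 c2@6 c3@9 c4@12, authorship 11..22.33.44
After op 5 (insert('k')): buffer="hqkzqhqkehqkmhqk" (len 16), cursors c1@3 c2@8 c3@12 c4@16, authorship 111..222.333.444
After op 6 (insert('e')): buffer="hqkezqhqkeehqkemhqke" (len 20), cursors c1@4 c2@10 c3@15 c4@20, authorship 1111..2222.3333.4444
After op 7 (move_left): buffer="hqkezqhqkeehqkemhqke" (len 20), cursors c1@3 c2@9 c3@14 c4@19, authorship 1111..2222.3333.4444

Answer: 3 9 14 19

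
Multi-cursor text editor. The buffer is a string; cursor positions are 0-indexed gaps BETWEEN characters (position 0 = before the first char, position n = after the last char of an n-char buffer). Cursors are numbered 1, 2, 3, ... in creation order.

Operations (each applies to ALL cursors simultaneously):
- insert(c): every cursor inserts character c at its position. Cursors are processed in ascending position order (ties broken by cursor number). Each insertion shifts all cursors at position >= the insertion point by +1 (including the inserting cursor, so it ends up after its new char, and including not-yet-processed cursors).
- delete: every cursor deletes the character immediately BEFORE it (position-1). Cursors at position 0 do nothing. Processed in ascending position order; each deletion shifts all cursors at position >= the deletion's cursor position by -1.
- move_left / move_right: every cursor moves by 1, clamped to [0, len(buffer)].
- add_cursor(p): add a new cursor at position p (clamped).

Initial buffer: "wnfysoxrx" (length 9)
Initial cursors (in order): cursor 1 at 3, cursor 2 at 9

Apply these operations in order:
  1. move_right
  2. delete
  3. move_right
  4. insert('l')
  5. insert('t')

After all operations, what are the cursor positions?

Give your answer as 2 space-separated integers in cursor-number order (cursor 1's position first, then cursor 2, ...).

Answer: 6 11

Derivation:
After op 1 (move_right): buffer="wnfysoxrx" (len 9), cursors c1@4 c2@9, authorship .........
After op 2 (delete): buffer="wnfsoxr" (len 7), cursors c1@3 c2@7, authorship .......
After op 3 (move_right): buffer="wnfsoxr" (len 7), cursors c1@4 c2@7, authorship .......
After op 4 (insert('l')): buffer="wnfsloxrl" (len 9), cursors c1@5 c2@9, authorship ....1...2
After op 5 (insert('t')): buffer="wnfsltoxrlt" (len 11), cursors c1@6 c2@11, authorship ....11...22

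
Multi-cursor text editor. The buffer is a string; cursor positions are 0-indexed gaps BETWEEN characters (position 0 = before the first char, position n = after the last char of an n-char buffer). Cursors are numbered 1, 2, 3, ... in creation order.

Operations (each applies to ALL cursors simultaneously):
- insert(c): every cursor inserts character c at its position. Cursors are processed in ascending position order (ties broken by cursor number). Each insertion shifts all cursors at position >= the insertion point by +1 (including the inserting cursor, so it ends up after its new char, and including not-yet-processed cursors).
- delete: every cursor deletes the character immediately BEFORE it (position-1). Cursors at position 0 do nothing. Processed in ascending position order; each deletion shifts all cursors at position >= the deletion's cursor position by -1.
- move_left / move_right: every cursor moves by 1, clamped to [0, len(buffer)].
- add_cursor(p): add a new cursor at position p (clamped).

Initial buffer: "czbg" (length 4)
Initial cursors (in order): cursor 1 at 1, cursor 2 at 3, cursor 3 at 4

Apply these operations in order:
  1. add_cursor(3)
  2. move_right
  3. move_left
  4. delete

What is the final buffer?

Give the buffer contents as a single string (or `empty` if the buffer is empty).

Answer: g

Derivation:
After op 1 (add_cursor(3)): buffer="czbg" (len 4), cursors c1@1 c2@3 c4@3 c3@4, authorship ....
After op 2 (move_right): buffer="czbg" (len 4), cursors c1@2 c2@4 c3@4 c4@4, authorship ....
After op 3 (move_left): buffer="czbg" (len 4), cursors c1@1 c2@3 c3@3 c4@3, authorship ....
After op 4 (delete): buffer="g" (len 1), cursors c1@0 c2@0 c3@0 c4@0, authorship .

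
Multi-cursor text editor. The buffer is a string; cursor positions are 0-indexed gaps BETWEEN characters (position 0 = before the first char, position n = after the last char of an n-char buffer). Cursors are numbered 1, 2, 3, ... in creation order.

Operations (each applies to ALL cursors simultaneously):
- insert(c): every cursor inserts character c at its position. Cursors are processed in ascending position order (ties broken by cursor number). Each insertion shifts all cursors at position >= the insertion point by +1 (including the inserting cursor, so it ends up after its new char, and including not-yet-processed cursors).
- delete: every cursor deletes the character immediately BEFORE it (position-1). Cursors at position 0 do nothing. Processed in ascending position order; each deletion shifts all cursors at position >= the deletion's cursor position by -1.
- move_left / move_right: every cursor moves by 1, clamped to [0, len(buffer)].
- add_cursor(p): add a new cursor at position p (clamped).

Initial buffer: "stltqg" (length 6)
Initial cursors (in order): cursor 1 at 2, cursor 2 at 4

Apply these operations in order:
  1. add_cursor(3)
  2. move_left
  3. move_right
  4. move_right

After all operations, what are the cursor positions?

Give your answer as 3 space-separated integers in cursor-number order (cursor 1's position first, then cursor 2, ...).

Answer: 3 5 4

Derivation:
After op 1 (add_cursor(3)): buffer="stltqg" (len 6), cursors c1@2 c3@3 c2@4, authorship ......
After op 2 (move_left): buffer="stltqg" (len 6), cursors c1@1 c3@2 c2@3, authorship ......
After op 3 (move_right): buffer="stltqg" (len 6), cursors c1@2 c3@3 c2@4, authorship ......
After op 4 (move_right): buffer="stltqg" (len 6), cursors c1@3 c3@4 c2@5, authorship ......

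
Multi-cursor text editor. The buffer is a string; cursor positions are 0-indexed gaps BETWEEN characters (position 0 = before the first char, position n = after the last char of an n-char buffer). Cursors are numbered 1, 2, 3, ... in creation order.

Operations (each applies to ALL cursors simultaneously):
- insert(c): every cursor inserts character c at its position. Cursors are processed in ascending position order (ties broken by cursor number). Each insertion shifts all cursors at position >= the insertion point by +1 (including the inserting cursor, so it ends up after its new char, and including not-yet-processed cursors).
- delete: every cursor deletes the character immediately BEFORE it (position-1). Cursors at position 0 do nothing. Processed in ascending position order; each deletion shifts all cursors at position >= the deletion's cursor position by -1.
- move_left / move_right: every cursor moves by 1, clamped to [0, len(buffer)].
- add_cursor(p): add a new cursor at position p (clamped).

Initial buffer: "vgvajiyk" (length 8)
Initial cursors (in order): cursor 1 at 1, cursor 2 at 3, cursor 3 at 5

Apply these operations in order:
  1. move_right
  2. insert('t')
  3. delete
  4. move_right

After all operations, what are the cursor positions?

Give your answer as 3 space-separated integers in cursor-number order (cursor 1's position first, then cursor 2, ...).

After op 1 (move_right): buffer="vgvajiyk" (len 8), cursors c1@2 c2@4 c3@6, authorship ........
After op 2 (insert('t')): buffer="vgtvatjityk" (len 11), cursors c1@3 c2@6 c3@9, authorship ..1..2..3..
After op 3 (delete): buffer="vgvajiyk" (len 8), cursors c1@2 c2@4 c3@6, authorship ........
After op 4 (move_right): buffer="vgvajiyk" (len 8), cursors c1@3 c2@5 c3@7, authorship ........

Answer: 3 5 7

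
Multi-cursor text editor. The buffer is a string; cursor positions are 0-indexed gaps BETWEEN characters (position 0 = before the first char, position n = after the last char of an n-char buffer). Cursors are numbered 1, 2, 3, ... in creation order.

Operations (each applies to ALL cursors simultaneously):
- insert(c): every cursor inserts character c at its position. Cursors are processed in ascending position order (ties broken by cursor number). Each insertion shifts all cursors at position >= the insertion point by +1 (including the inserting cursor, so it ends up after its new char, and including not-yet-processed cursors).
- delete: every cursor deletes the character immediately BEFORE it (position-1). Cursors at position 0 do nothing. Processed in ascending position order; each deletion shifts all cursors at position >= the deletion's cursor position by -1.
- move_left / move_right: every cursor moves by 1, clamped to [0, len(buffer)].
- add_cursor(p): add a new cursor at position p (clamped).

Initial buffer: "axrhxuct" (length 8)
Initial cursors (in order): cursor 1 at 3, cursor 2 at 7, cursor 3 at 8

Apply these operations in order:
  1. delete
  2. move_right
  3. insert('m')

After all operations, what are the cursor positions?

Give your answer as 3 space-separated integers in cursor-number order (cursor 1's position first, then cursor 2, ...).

Answer: 4 8 8

Derivation:
After op 1 (delete): buffer="axhxu" (len 5), cursors c1@2 c2@5 c3@5, authorship .....
After op 2 (move_right): buffer="axhxu" (len 5), cursors c1@3 c2@5 c3@5, authorship .....
After op 3 (insert('m')): buffer="axhmxumm" (len 8), cursors c1@4 c2@8 c3@8, authorship ...1..23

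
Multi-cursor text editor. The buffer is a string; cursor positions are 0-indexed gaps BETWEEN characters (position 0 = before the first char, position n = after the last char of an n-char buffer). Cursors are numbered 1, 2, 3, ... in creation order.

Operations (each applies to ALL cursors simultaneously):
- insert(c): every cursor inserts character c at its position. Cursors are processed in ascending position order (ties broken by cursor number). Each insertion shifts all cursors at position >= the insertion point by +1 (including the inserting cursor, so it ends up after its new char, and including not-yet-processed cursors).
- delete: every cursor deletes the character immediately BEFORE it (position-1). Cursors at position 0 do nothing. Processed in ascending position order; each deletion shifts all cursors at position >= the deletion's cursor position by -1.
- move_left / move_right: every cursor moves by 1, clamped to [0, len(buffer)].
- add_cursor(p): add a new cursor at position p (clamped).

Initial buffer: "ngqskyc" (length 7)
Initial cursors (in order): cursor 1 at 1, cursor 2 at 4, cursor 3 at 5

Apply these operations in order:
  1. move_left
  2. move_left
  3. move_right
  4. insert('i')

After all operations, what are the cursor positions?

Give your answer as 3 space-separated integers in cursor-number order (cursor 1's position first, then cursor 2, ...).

After op 1 (move_left): buffer="ngqskyc" (len 7), cursors c1@0 c2@3 c3@4, authorship .......
After op 2 (move_left): buffer="ngqskyc" (len 7), cursors c1@0 c2@2 c3@3, authorship .......
After op 3 (move_right): buffer="ngqskyc" (len 7), cursors c1@1 c2@3 c3@4, authorship .......
After op 4 (insert('i')): buffer="nigqisikyc" (len 10), cursors c1@2 c2@5 c3@7, authorship .1..2.3...

Answer: 2 5 7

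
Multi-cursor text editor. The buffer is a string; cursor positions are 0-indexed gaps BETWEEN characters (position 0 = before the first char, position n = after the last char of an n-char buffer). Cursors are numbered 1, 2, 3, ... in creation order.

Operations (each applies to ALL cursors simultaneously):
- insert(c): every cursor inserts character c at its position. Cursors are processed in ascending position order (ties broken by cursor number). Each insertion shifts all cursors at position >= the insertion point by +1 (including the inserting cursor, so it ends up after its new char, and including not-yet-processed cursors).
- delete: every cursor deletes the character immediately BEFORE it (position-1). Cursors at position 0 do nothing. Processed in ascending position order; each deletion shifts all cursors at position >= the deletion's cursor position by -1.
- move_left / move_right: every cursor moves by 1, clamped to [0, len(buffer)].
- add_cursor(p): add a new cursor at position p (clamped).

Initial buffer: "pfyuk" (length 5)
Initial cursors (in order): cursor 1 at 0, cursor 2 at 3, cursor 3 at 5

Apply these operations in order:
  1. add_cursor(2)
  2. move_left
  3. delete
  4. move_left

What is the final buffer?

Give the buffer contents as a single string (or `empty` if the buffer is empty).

Answer: yk

Derivation:
After op 1 (add_cursor(2)): buffer="pfyuk" (len 5), cursors c1@0 c4@2 c2@3 c3@5, authorship .....
After op 2 (move_left): buffer="pfyuk" (len 5), cursors c1@0 c4@1 c2@2 c3@4, authorship .....
After op 3 (delete): buffer="yk" (len 2), cursors c1@0 c2@0 c4@0 c3@1, authorship ..
After op 4 (move_left): buffer="yk" (len 2), cursors c1@0 c2@0 c3@0 c4@0, authorship ..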